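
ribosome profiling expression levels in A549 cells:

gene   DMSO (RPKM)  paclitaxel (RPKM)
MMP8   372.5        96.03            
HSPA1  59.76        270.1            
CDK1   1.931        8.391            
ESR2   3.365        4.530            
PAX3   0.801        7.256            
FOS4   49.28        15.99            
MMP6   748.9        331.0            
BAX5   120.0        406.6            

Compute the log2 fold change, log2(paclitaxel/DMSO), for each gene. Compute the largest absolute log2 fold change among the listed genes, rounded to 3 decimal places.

3.179

log2(96.03/372.5) = -1.956  (MMP8)
log2(270.1/59.76) = 2.176  (HSPA1)
log2(8.391/1.931) = 2.119  (CDK1)
log2(4.530/3.365) = 0.429  (ESR2)
log2(7.256/0.801) = 3.179  (PAX3)
log2(15.99/49.28) = -1.624  (FOS4)
log2(331.0/748.9) = -1.178  (MMP6)
log2(406.6/120.0) = 1.761  (BAX5)
The largest magnitude belongs to PAX3.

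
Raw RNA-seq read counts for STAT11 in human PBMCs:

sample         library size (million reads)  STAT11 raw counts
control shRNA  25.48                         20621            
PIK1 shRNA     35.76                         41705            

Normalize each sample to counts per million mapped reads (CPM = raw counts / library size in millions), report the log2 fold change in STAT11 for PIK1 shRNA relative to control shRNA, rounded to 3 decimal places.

0.527

CPM(control shRNA) = 20621 / 25.48 = 809.3014
CPM(PIK1 shRNA) = 41705 / 35.76 = 1166.2472
Fold change = 1166.2472 / 809.3014 = 1.44105
log2(1.44105) = 0.5271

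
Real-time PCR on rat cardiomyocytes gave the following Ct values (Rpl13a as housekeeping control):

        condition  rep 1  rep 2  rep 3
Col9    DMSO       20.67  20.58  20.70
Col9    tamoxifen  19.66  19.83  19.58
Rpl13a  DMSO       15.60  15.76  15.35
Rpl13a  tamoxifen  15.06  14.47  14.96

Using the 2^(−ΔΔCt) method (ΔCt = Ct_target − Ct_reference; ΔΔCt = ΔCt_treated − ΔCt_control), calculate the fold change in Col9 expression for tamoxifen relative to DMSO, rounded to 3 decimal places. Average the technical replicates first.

1.165

Mean Ct: Col9 DMSO 20.650; Col9 tamoxifen 19.690; Rpl13a DMSO 15.570; Rpl13a tamoxifen 14.830
ΔCt(DMSO) = 20.650 − 15.570 = 5.080
ΔCt(tamoxifen) = 19.690 − 14.830 = 4.860
ΔΔCt = 4.860 − 5.080 = -0.220
Fold change = 2^(−(-0.220)) = 2^0.220 = 1.1647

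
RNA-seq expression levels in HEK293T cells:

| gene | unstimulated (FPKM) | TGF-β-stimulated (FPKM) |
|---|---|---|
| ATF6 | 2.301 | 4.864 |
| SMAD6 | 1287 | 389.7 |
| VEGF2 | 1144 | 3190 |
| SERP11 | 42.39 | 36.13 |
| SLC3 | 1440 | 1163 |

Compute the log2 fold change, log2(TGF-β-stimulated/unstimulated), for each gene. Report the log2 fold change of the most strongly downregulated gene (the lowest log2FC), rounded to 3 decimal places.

log2(4.864/2.301) = 1.080  (ATF6)
log2(389.7/1287) = -1.724  (SMAD6)
log2(3190/1144) = 1.479  (VEGF2)
log2(36.13/42.39) = -0.231  (SERP11)
log2(1163/1440) = -0.308  (SLC3)
SMAD6 is most strongly downregulated.

-1.724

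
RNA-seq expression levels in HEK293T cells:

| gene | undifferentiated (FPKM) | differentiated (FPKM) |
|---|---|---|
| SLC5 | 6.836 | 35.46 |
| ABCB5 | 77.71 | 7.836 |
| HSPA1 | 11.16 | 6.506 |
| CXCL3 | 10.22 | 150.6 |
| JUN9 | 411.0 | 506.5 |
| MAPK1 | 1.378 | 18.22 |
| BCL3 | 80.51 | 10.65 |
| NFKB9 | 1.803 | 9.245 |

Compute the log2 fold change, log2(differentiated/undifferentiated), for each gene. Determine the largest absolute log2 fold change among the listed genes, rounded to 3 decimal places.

log2(35.46/6.836) = 2.375  (SLC5)
log2(7.836/77.71) = -3.310  (ABCB5)
log2(6.506/11.16) = -0.778  (HSPA1)
log2(150.6/10.22) = 3.881  (CXCL3)
log2(506.5/411.0) = 0.301  (JUN9)
log2(18.22/1.378) = 3.725  (MAPK1)
log2(10.65/80.51) = -2.918  (BCL3)
log2(9.245/1.803) = 2.358  (NFKB9)
The largest magnitude belongs to CXCL3.

3.881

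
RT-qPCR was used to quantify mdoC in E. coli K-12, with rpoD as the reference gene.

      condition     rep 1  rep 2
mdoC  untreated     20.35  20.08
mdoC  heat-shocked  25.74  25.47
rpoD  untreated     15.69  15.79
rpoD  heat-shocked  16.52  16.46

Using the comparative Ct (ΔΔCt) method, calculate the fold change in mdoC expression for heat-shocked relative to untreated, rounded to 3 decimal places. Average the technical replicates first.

Mean Ct: mdoC untreated 20.215; mdoC heat-shocked 25.605; rpoD untreated 15.740; rpoD heat-shocked 16.490
ΔCt(untreated) = 20.215 − 15.740 = 4.475
ΔCt(heat-shocked) = 25.605 − 16.490 = 9.115
ΔΔCt = 9.115 − 4.475 = 4.640
Fold change = 2^(−4.640) = 0.0401

0.040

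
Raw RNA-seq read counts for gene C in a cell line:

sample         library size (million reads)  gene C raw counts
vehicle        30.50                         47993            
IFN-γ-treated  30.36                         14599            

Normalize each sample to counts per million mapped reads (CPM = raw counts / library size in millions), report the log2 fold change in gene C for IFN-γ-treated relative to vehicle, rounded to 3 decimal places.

CPM(vehicle) = 47993 / 30.50 = 1573.5410
CPM(IFN-γ-treated) = 14599 / 30.36 = 480.8630
Fold change = 480.8630 / 1573.5410 = 0.30559
log2(0.30559) = -1.7103

-1.710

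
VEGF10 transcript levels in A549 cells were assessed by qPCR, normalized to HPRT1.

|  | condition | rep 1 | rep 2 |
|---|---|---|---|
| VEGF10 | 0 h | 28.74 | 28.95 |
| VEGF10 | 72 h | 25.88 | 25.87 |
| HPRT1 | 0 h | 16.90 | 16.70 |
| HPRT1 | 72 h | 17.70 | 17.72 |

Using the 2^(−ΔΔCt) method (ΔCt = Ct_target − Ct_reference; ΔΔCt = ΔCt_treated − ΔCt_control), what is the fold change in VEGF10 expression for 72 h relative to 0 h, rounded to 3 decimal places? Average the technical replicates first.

14.723

Mean Ct: VEGF10 0 h 28.845; VEGF10 72 h 25.875; HPRT1 0 h 16.800; HPRT1 72 h 17.710
ΔCt(0 h) = 28.845 − 16.800 = 12.045
ΔCt(72 h) = 25.875 − 17.710 = 8.165
ΔΔCt = 8.165 − 12.045 = -3.880
Fold change = 2^(−(-3.880)) = 2^3.880 = 14.7230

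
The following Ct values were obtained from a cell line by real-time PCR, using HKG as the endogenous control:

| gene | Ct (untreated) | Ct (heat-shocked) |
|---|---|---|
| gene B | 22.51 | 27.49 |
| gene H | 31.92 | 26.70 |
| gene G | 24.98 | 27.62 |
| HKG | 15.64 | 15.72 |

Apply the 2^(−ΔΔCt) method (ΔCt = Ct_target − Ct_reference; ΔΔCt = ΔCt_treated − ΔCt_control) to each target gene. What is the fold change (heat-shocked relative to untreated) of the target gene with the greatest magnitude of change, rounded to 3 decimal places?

gene B: ΔΔCt = (27.49−15.72) − (22.51−15.64) = 11.77 − 6.87 = 4.90; fold change = 2^-4.90 = 0.033
gene H: ΔΔCt = (26.70−15.72) − (31.92−15.64) = 10.98 − 16.28 = -5.30; fold change = 2^5.30 = 39.397
gene G: ΔΔCt = (27.62−15.72) − (24.98−15.64) = 11.90 − 9.34 = 2.56; fold change = 2^-2.56 = 0.170
gene H has the largest |ΔΔCt| = 5.30.

39.397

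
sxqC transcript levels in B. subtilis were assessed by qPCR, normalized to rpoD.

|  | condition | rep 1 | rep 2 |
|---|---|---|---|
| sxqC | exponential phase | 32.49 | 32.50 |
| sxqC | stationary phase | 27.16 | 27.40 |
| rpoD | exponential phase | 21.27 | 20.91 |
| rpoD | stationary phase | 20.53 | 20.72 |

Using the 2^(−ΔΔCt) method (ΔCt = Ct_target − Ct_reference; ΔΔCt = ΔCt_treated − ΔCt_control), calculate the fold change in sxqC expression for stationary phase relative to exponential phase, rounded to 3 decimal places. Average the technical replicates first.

Mean Ct: sxqC exponential phase 32.495; sxqC stationary phase 27.280; rpoD exponential phase 21.090; rpoD stationary phase 20.625
ΔCt(exponential phase) = 32.495 − 21.090 = 11.405
ΔCt(stationary phase) = 27.280 − 20.625 = 6.655
ΔΔCt = 6.655 − 11.405 = -4.750
Fold change = 2^(−(-4.750)) = 2^4.750 = 26.9087

26.909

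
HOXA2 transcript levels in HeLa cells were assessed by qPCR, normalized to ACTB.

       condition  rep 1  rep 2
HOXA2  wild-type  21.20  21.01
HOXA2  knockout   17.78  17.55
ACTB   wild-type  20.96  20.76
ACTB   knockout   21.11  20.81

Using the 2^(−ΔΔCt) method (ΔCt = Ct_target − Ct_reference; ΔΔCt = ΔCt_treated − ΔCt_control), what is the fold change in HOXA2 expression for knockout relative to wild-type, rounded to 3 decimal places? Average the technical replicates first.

Mean Ct: HOXA2 wild-type 21.105; HOXA2 knockout 17.665; ACTB wild-type 20.860; ACTB knockout 20.960
ΔCt(wild-type) = 21.105 − 20.860 = 0.245
ΔCt(knockout) = 17.665 − 20.960 = -3.295
ΔΔCt = -3.295 − 0.245 = -3.540
Fold change = 2^(−(-3.540)) = 2^3.540 = 11.6318

11.632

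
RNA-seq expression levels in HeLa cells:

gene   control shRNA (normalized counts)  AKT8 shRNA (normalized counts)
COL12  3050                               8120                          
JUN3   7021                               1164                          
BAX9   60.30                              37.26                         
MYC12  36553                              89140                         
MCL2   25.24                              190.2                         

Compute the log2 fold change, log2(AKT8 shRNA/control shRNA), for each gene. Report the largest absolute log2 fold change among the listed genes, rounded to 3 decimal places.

log2(8120/3050) = 1.413  (COL12)
log2(1164/7021) = -2.593  (JUN3)
log2(37.26/60.30) = -0.695  (BAX9)
log2(89140/36553) = 1.286  (MYC12)
log2(190.2/25.24) = 2.914  (MCL2)
The largest magnitude belongs to MCL2.

2.914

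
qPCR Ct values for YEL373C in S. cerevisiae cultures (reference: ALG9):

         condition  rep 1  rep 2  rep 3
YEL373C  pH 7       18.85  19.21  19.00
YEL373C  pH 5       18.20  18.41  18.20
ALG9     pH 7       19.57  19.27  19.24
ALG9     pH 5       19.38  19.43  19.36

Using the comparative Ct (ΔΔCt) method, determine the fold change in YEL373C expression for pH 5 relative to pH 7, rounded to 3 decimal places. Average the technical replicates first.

1.717

Mean Ct: YEL373C pH 7 19.020; YEL373C pH 5 18.270; ALG9 pH 7 19.360; ALG9 pH 5 19.390
ΔCt(pH 7) = 19.020 − 19.360 = -0.340
ΔCt(pH 5) = 18.270 − 19.390 = -1.120
ΔΔCt = -1.120 − (-0.340) = -0.780
Fold change = 2^(−(-0.780)) = 2^0.780 = 1.7171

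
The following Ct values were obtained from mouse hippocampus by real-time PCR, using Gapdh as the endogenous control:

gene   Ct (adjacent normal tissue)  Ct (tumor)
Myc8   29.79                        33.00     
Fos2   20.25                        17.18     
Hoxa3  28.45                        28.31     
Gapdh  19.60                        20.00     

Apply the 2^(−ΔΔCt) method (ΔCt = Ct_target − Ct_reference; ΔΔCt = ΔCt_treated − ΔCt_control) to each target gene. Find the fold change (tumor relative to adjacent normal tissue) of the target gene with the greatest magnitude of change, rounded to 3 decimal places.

11.081

Myc8: ΔΔCt = (33.00−20.00) − (29.79−19.60) = 13.00 − 10.19 = 2.81; fold change = 2^-2.81 = 0.143
Fos2: ΔΔCt = (17.18−20.00) − (20.25−19.60) = -2.82 − 0.65 = -3.47; fold change = 2^3.47 = 11.081
Hoxa3: ΔΔCt = (28.31−20.00) − (28.45−19.60) = 8.31 − 8.85 = -0.54; fold change = 2^0.54 = 1.454
Fos2 has the largest |ΔΔCt| = 3.47.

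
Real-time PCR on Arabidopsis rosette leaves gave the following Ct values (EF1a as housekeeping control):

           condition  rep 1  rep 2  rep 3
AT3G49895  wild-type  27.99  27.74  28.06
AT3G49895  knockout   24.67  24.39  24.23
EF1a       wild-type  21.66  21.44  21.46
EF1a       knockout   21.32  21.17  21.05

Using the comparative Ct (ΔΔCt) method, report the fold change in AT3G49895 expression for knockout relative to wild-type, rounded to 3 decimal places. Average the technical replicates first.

Mean Ct: AT3G49895 wild-type 27.930; AT3G49895 knockout 24.430; EF1a wild-type 21.520; EF1a knockout 21.180
ΔCt(wild-type) = 27.930 − 21.520 = 6.410
ΔCt(knockout) = 24.430 − 21.180 = 3.250
ΔΔCt = 3.250 − 6.410 = -3.160
Fold change = 2^(−(-3.160)) = 2^3.160 = 8.9383

8.938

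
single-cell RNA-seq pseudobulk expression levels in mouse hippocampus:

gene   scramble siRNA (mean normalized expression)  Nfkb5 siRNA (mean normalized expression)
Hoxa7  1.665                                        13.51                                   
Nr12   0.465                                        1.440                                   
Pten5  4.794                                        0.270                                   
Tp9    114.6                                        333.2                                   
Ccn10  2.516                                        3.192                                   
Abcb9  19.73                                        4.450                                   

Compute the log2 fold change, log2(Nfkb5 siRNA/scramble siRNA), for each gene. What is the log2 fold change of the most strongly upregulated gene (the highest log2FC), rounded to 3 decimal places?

3.020

log2(13.51/1.665) = 3.020  (Hoxa7)
log2(1.440/0.465) = 1.631  (Nr12)
log2(0.270/4.794) = -4.150  (Pten5)
log2(333.2/114.6) = 1.540  (Tp9)
log2(3.192/2.516) = 0.343  (Ccn10)
log2(4.450/19.73) = -2.149  (Abcb9)
Hoxa7 is most strongly upregulated.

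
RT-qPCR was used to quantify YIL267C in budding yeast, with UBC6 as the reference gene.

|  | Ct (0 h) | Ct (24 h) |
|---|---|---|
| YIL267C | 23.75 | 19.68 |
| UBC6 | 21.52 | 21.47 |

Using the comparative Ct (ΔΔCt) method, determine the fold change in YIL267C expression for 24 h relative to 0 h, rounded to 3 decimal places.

16.223

ΔCt(0 h) = 23.750 − 21.520 = 2.230
ΔCt(24 h) = 19.680 − 21.470 = -1.790
ΔΔCt = -1.790 − 2.230 = -4.020
Fold change = 2^(−(-4.020)) = 2^4.020 = 16.2234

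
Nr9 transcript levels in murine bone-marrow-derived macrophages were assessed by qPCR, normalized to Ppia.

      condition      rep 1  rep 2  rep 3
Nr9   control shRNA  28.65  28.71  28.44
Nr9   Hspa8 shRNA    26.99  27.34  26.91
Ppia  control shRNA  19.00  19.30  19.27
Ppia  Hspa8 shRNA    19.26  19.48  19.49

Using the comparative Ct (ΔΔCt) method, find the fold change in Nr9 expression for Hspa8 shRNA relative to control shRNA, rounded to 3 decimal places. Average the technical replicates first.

3.340

Mean Ct: Nr9 control shRNA 28.600; Nr9 Hspa8 shRNA 27.080; Ppia control shRNA 19.190; Ppia Hspa8 shRNA 19.410
ΔCt(control shRNA) = 28.600 − 19.190 = 9.410
ΔCt(Hspa8 shRNA) = 27.080 − 19.410 = 7.670
ΔΔCt = 7.670 − 9.410 = -1.740
Fold change = 2^(−(-1.740)) = 2^1.740 = 3.3404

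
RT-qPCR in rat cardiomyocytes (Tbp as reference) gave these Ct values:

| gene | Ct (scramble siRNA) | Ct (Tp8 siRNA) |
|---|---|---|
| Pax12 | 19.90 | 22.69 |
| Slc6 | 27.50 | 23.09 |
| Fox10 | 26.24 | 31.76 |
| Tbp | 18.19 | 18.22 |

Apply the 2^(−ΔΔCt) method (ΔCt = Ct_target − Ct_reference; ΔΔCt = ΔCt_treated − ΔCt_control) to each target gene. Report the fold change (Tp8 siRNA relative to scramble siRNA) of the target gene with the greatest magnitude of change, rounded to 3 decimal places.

0.022

Pax12: ΔΔCt = (22.69−18.22) − (19.90−18.19) = 4.47 − 1.71 = 2.76; fold change = 2^-2.76 = 0.148
Slc6: ΔΔCt = (23.09−18.22) − (27.50−18.19) = 4.87 − 9.31 = -4.44; fold change = 2^4.44 = 21.706
Fox10: ΔΔCt = (31.76−18.22) − (26.24−18.19) = 13.54 − 8.05 = 5.49; fold change = 2^-5.49 = 0.022
Fox10 has the largest |ΔΔCt| = 5.49.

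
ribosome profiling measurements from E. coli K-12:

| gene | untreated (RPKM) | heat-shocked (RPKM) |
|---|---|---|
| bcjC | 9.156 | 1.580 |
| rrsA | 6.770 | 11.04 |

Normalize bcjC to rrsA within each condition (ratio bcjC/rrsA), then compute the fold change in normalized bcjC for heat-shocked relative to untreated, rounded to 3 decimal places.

0.106

bcjC/rrsA (untreated) = 9.156 / 6.770 = 1.3524
bcjC/rrsA (heat-shocked) = 1.580 / 11.04 = 0.14312
Fold change = 0.14312 / 1.3524 = 0.1058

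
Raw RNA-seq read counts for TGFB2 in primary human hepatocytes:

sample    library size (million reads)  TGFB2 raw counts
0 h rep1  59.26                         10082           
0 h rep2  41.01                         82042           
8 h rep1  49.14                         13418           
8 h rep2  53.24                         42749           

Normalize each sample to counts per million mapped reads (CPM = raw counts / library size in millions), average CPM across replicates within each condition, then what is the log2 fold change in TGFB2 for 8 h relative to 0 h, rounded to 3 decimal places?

CPM(0 h rep1) = 10082 / 59.26 = 170.1316
CPM(0 h rep2) = 82042 / 41.01 = 2000.5365
CPM(8 h rep1) = 13418 / 49.14 = 273.0566
CPM(8 h rep2) = 42749 / 53.24 = 802.9489
mean CPM(0 h) = 1085.3340; mean CPM(8 h) = 538.0027
Fold change = 538.0027 / 1085.3340 = 0.49570
log2(0.49570) = -1.0125

-1.012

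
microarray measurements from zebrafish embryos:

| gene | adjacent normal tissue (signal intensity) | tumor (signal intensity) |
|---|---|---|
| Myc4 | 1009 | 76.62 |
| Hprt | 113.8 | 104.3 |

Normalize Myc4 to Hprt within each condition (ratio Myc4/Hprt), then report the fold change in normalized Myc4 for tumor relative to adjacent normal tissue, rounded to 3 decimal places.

Myc4/Hprt (adjacent normal tissue) = 1009 / 113.8 = 8.8664
Myc4/Hprt (tumor) = 76.62 / 104.3 = 0.73461
Fold change = 0.73461 / 8.8664 = 0.0829

0.083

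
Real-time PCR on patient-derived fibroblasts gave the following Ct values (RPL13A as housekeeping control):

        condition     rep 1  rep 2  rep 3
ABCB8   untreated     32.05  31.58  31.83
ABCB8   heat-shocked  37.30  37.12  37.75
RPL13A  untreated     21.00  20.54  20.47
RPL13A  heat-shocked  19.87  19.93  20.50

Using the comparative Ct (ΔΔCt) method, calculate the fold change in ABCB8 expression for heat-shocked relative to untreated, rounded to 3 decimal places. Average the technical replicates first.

0.014

Mean Ct: ABCB8 untreated 31.820; ABCB8 heat-shocked 37.390; RPL13A untreated 20.670; RPL13A heat-shocked 20.100
ΔCt(untreated) = 31.820 − 20.670 = 11.150
ΔCt(heat-shocked) = 37.390 − 20.100 = 17.290
ΔΔCt = 17.290 − 11.150 = 6.140
Fold change = 2^(−6.140) = 0.0142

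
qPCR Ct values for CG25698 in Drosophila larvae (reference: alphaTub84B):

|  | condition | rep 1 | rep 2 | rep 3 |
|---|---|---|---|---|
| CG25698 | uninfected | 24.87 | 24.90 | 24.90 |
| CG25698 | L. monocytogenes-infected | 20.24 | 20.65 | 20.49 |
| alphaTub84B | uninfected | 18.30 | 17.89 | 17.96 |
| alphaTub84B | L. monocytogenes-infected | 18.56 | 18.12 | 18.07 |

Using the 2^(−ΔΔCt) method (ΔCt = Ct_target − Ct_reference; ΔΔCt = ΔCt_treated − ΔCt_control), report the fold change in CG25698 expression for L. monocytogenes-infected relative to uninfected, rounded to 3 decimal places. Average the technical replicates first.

24.761

Mean Ct: CG25698 uninfected 24.890; CG25698 L. monocytogenes-infected 20.460; alphaTub84B uninfected 18.050; alphaTub84B L. monocytogenes-infected 18.250
ΔCt(uninfected) = 24.890 − 18.050 = 6.840
ΔCt(L. monocytogenes-infected) = 20.460 − 18.250 = 2.210
ΔΔCt = 2.210 − 6.840 = -4.630
Fold change = 2^(−(-4.630)) = 2^4.630 = 24.7610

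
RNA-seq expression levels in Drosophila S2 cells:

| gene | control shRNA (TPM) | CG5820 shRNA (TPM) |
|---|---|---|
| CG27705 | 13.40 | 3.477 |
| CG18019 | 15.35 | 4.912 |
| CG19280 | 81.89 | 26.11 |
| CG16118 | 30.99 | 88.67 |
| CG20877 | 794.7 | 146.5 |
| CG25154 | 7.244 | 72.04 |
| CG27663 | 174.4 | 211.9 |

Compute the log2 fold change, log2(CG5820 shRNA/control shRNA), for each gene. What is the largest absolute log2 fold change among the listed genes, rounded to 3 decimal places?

3.314

log2(3.477/13.40) = -1.946  (CG27705)
log2(4.912/15.35) = -1.644  (CG18019)
log2(26.11/81.89) = -1.649  (CG19280)
log2(88.67/30.99) = 1.517  (CG16118)
log2(146.5/794.7) = -2.440  (CG20877)
log2(72.04/7.244) = 3.314  (CG25154)
log2(211.9/174.4) = 0.281  (CG27663)
The largest magnitude belongs to CG25154.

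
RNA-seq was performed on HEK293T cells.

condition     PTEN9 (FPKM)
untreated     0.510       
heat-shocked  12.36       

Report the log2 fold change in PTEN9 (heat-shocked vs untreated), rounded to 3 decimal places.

4.599

Fold change = 12.36 / 0.510 = 24.2353
log2(24.2353) = 4.5990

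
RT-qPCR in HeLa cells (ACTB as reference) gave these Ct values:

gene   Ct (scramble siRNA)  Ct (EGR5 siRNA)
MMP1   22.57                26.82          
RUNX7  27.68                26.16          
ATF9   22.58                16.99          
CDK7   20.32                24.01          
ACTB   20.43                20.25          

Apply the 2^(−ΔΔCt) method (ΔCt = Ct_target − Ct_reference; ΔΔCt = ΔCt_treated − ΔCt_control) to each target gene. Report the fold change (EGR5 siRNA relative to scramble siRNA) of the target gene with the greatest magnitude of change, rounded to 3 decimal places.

42.518

MMP1: ΔΔCt = (26.82−20.25) − (22.57−20.43) = 6.57 − 2.14 = 4.43; fold change = 2^-4.43 = 0.046
RUNX7: ΔΔCt = (26.16−20.25) − (27.68−20.43) = 5.91 − 7.25 = -1.34; fold change = 2^1.34 = 2.532
ATF9: ΔΔCt = (16.99−20.25) − (22.58−20.43) = -3.26 − 2.15 = -5.41; fold change = 2^5.41 = 42.518
CDK7: ΔΔCt = (24.01−20.25) − (20.32−20.43) = 3.76 − (-0.11) = 3.87; fold change = 2^-3.87 = 0.068
ATF9 has the largest |ΔΔCt| = 5.41.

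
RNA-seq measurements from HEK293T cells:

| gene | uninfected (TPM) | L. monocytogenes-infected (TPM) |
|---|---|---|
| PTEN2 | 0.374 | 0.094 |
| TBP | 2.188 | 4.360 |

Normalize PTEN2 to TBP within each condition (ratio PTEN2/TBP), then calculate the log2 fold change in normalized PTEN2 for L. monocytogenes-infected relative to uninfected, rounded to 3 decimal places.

-2.987

PTEN2/TBP (uninfected) = 0.374 / 2.188 = 0.17093
PTEN2/TBP (L. monocytogenes-infected) = 0.094 / 4.360 = 0.02156
Fold change = 0.02156 / 0.17093 = 0.1261
log2(0.1261) = -2.9870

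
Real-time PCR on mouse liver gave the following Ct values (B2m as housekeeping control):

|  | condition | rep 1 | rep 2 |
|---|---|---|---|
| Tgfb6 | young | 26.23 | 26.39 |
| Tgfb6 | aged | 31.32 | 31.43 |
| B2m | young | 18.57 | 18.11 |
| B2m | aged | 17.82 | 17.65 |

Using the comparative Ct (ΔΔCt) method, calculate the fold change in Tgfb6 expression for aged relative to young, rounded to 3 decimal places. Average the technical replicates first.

Mean Ct: Tgfb6 young 26.310; Tgfb6 aged 31.375; B2m young 18.340; B2m aged 17.735
ΔCt(young) = 26.310 − 18.340 = 7.970
ΔCt(aged) = 31.375 − 17.735 = 13.640
ΔΔCt = 13.640 − 7.970 = 5.670
Fold change = 2^(−5.670) = 0.0196

0.020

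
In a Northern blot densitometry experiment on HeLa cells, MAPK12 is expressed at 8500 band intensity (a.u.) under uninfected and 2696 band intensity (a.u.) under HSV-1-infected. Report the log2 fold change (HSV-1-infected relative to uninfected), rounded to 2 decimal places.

Fold change = 2696 / 8500 = 0.3172
log2(0.3172) = -1.657

-1.66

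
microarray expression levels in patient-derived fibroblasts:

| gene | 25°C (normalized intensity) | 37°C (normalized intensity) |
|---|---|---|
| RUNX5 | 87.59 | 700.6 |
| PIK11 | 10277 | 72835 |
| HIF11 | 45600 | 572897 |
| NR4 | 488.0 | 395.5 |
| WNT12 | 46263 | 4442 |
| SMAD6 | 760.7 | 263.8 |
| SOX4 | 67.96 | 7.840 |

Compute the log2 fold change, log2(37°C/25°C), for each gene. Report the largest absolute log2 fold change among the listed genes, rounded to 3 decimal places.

3.651

log2(700.6/87.59) = 3.000  (RUNX5)
log2(72835/10277) = 2.825  (PIK11)
log2(572897/45600) = 3.651  (HIF11)
log2(395.5/488.0) = -0.303  (NR4)
log2(4442/46263) = -3.381  (WNT12)
log2(263.8/760.7) = -1.528  (SMAD6)
log2(7.840/67.96) = -3.116  (SOX4)
The largest magnitude belongs to HIF11.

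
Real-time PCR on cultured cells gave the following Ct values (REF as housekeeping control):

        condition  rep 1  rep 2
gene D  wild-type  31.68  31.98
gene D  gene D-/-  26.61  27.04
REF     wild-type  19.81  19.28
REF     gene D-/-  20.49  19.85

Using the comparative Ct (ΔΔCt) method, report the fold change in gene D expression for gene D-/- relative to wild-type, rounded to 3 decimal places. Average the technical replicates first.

Mean Ct: gene D wild-type 31.830; gene D gene D-/- 26.825; REF wild-type 19.545; REF gene D-/- 20.170
ΔCt(wild-type) = 31.830 − 19.545 = 12.285
ΔCt(gene D-/-) = 26.825 − 20.170 = 6.655
ΔΔCt = 6.655 − 12.285 = -5.630
Fold change = 2^(−(-5.630)) = 2^5.630 = 49.5221

49.522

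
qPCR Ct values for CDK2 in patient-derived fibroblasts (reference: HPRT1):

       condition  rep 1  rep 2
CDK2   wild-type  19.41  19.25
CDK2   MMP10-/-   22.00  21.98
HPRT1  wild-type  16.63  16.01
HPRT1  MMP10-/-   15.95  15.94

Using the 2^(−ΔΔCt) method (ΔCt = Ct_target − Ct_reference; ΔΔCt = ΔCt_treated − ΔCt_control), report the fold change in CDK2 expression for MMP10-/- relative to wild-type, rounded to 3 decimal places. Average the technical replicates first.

Mean Ct: CDK2 wild-type 19.330; CDK2 MMP10-/- 21.990; HPRT1 wild-type 16.320; HPRT1 MMP10-/- 15.945
ΔCt(wild-type) = 19.330 − 16.320 = 3.010
ΔCt(MMP10-/-) = 21.990 − 15.945 = 6.045
ΔΔCt = 6.045 − 3.010 = 3.035
Fold change = 2^(−3.035) = 0.1220

0.122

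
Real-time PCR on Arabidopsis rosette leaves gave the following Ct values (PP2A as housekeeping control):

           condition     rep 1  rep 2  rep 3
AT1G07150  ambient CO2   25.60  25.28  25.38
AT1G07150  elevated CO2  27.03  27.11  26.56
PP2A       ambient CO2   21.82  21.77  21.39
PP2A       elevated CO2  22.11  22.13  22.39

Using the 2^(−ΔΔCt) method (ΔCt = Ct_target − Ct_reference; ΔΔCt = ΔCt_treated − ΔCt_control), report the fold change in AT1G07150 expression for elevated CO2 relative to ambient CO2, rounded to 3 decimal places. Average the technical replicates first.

Mean Ct: AT1G07150 ambient CO2 25.420; AT1G07150 elevated CO2 26.900; PP2A ambient CO2 21.660; PP2A elevated CO2 22.210
ΔCt(ambient CO2) = 25.420 − 21.660 = 3.760
ΔCt(elevated CO2) = 26.900 − 22.210 = 4.690
ΔΔCt = 4.690 − 3.760 = 0.930
Fold change = 2^(−0.930) = 0.5249

0.525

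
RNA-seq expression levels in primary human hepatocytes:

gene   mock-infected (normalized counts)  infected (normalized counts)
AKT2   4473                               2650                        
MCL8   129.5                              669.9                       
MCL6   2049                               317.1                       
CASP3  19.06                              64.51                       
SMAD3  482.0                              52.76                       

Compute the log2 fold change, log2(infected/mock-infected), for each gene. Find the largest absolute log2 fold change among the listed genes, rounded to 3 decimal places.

3.192

log2(2650/4473) = -0.755  (AKT2)
log2(669.9/129.5) = 2.371  (MCL8)
log2(317.1/2049) = -2.692  (MCL6)
log2(64.51/19.06) = 1.759  (CASP3)
log2(52.76/482.0) = -3.192  (SMAD3)
The largest magnitude belongs to SMAD3.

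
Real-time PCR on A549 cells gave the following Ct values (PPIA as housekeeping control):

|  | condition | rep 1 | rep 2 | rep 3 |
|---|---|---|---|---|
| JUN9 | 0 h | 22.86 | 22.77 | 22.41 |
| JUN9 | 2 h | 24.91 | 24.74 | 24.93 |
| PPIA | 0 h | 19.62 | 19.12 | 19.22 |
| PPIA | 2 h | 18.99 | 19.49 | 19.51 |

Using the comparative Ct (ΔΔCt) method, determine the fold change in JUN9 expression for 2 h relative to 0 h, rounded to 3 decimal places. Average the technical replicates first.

Mean Ct: JUN9 0 h 22.680; JUN9 2 h 24.860; PPIA 0 h 19.320; PPIA 2 h 19.330
ΔCt(0 h) = 22.680 − 19.320 = 3.360
ΔCt(2 h) = 24.860 − 19.330 = 5.530
ΔΔCt = 5.530 − 3.360 = 2.170
Fold change = 2^(−2.170) = 0.2222

0.222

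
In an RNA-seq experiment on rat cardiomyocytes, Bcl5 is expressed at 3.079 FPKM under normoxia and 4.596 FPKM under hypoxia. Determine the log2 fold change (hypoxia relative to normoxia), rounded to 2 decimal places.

0.58

Fold change = 4.596 / 3.079 = 1.4927
log2(1.4927) = 0.578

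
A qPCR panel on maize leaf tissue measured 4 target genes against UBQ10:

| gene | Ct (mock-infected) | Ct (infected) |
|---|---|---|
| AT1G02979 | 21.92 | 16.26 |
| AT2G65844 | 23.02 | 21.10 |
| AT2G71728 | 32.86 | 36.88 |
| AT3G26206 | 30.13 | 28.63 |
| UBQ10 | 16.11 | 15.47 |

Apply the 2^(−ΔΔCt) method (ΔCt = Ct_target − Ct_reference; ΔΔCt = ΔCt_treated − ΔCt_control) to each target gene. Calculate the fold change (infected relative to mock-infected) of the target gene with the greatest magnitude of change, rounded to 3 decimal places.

AT1G02979: ΔΔCt = (16.26−15.47) − (21.92−16.11) = 0.79 − 5.81 = -5.02; fold change = 2^5.02 = 32.447
AT2G65844: ΔΔCt = (21.10−15.47) − (23.02−16.11) = 5.63 − 6.91 = -1.28; fold change = 2^1.28 = 2.428
AT2G71728: ΔΔCt = (36.88−15.47) − (32.86−16.11) = 21.41 − 16.75 = 4.66; fold change = 2^-4.66 = 0.040
AT3G26206: ΔΔCt = (28.63−15.47) − (30.13−16.11) = 13.16 − 14.02 = -0.86; fold change = 2^0.86 = 1.815
AT1G02979 has the largest |ΔΔCt| = 5.02.

32.447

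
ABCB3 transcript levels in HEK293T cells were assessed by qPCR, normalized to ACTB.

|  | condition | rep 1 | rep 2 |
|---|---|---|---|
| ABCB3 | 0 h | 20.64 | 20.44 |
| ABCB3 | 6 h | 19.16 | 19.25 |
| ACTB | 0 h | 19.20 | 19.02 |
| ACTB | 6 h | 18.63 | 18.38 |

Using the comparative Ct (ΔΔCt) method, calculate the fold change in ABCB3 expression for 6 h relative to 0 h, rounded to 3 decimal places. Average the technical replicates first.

Mean Ct: ABCB3 0 h 20.540; ABCB3 6 h 19.205; ACTB 0 h 19.110; ACTB 6 h 18.505
ΔCt(0 h) = 20.540 − 19.110 = 1.430
ΔCt(6 h) = 19.205 − 18.505 = 0.700
ΔΔCt = 0.700 − 1.430 = -0.730
Fold change = 2^(−(-0.730)) = 2^0.730 = 1.6586

1.659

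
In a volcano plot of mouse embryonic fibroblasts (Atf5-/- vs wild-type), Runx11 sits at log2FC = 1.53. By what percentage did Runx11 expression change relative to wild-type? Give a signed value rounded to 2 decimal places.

Fold change = 2^(1.53) = 2.8879
Percent change = (FC − 1) × 100% = (2.8879 − 1) × 100 = 188.79%

188.79%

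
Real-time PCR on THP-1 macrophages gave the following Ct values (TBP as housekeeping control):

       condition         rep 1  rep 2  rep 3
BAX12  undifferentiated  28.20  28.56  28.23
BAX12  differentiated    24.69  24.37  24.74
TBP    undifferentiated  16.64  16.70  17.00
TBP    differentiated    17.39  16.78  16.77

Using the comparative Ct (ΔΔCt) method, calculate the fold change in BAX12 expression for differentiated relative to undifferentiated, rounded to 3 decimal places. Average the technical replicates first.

Mean Ct: BAX12 undifferentiated 28.330; BAX12 differentiated 24.600; TBP undifferentiated 16.780; TBP differentiated 16.980
ΔCt(undifferentiated) = 28.330 − 16.780 = 11.550
ΔCt(differentiated) = 24.600 − 16.980 = 7.620
ΔΔCt = 7.620 − 11.550 = -3.930
Fold change = 2^(−(-3.930)) = 2^3.930 = 15.2422

15.242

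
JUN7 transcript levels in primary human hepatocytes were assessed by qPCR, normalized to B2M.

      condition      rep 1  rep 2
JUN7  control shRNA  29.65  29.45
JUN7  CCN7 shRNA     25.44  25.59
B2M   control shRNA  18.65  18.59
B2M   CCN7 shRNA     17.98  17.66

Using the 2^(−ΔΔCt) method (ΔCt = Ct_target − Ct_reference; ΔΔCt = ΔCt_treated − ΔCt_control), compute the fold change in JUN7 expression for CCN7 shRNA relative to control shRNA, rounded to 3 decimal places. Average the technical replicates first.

Mean Ct: JUN7 control shRNA 29.550; JUN7 CCN7 shRNA 25.515; B2M control shRNA 18.620; B2M CCN7 shRNA 17.820
ΔCt(control shRNA) = 29.550 − 18.620 = 10.930
ΔCt(CCN7 shRNA) = 25.515 − 17.820 = 7.695
ΔΔCt = 7.695 − 10.930 = -3.235
Fold change = 2^(−(-3.235)) = 2^3.235 = 9.4153

9.415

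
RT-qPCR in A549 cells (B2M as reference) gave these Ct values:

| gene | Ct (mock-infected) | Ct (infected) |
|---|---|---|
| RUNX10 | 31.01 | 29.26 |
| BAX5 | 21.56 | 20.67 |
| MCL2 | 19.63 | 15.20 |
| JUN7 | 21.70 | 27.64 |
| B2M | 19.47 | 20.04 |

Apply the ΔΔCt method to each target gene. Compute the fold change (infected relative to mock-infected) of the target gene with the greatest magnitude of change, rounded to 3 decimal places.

RUNX10: ΔΔCt = (29.26−20.04) − (31.01−19.47) = 9.22 − 11.54 = -2.32; fold change = 2^2.32 = 4.993
BAX5: ΔΔCt = (20.67−20.04) − (21.56−19.47) = 0.63 − 2.09 = -1.46; fold change = 2^1.46 = 2.751
MCL2: ΔΔCt = (15.20−20.04) − (19.63−19.47) = -4.84 − 0.16 = -5.00; fold change = 2^5.00 = 32.000
JUN7: ΔΔCt = (27.64−20.04) − (21.70−19.47) = 7.60 − 2.23 = 5.37; fold change = 2^-5.37 = 0.024
JUN7 has the largest |ΔΔCt| = 5.37.

0.024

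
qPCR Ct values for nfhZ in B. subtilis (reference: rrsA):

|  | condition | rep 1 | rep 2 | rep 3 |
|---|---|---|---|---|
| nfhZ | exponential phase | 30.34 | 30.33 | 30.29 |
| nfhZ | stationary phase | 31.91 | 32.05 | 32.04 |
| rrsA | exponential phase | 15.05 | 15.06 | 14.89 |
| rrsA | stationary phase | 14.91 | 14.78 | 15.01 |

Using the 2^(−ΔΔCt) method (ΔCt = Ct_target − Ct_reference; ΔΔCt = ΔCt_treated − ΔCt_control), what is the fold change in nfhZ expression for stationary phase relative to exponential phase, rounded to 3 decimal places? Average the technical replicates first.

Mean Ct: nfhZ exponential phase 30.320; nfhZ stationary phase 32.000; rrsA exponential phase 15.000; rrsA stationary phase 14.900
ΔCt(exponential phase) = 30.320 − 15.000 = 15.320
ΔCt(stationary phase) = 32.000 − 14.900 = 17.100
ΔΔCt = 17.100 − 15.320 = 1.780
Fold change = 2^(−1.780) = 0.2912

0.291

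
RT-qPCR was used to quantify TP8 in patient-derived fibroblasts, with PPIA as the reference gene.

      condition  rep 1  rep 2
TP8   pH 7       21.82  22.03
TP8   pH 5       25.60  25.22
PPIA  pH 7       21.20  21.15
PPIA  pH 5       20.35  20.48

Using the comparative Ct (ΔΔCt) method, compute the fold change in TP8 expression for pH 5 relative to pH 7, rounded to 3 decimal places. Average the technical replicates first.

0.053

Mean Ct: TP8 pH 7 21.925; TP8 pH 5 25.410; PPIA pH 7 21.175; PPIA pH 5 20.415
ΔCt(pH 7) = 21.925 − 21.175 = 0.750
ΔCt(pH 5) = 25.410 − 20.415 = 4.995
ΔΔCt = 4.995 − 0.750 = 4.245
Fold change = 2^(−4.245) = 0.0527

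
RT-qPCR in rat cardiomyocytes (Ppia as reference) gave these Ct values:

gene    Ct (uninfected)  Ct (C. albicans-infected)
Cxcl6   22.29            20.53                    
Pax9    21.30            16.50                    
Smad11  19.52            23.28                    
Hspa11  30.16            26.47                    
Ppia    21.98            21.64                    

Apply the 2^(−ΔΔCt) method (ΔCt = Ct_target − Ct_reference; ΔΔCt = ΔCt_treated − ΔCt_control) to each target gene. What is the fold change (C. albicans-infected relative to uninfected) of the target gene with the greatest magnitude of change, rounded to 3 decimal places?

22.009

Cxcl6: ΔΔCt = (20.53−21.64) − (22.29−21.98) = -1.11 − 0.31 = -1.42; fold change = 2^1.42 = 2.676
Pax9: ΔΔCt = (16.50−21.64) − (21.30−21.98) = -5.14 − (-0.68) = -4.46; fold change = 2^4.46 = 22.009
Smad11: ΔΔCt = (23.28−21.64) − (19.52−21.98) = 1.64 − (-2.46) = 4.10; fold change = 2^-4.10 = 0.058
Hspa11: ΔΔCt = (26.47−21.64) − (30.16−21.98) = 4.83 − 8.18 = -3.35; fold change = 2^3.35 = 10.196
Pax9 has the largest |ΔΔCt| = 4.46.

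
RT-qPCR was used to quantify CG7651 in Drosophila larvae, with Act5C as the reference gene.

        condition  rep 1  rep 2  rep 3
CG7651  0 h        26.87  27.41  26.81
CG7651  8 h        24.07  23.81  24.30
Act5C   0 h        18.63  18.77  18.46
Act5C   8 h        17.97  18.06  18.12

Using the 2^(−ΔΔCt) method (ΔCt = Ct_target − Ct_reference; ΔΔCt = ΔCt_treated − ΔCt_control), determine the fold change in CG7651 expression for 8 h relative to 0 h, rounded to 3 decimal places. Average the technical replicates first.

5.278

Mean Ct: CG7651 0 h 27.030; CG7651 8 h 24.060; Act5C 0 h 18.620; Act5C 8 h 18.050
ΔCt(0 h) = 27.030 − 18.620 = 8.410
ΔCt(8 h) = 24.060 − 18.050 = 6.010
ΔΔCt = 6.010 − 8.410 = -2.400
Fold change = 2^(−(-2.400)) = 2^2.400 = 5.2780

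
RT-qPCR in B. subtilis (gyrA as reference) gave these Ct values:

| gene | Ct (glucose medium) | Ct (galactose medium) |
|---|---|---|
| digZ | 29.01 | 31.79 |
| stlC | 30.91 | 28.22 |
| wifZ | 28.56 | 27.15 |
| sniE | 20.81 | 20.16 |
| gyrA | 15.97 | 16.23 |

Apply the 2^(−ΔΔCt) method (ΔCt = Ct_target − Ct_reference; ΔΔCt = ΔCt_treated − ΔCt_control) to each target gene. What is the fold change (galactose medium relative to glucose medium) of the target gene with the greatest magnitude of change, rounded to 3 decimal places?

7.727

digZ: ΔΔCt = (31.79−16.23) − (29.01−15.97) = 15.56 − 13.04 = 2.52; fold change = 2^-2.52 = 0.174
stlC: ΔΔCt = (28.22−16.23) − (30.91−15.97) = 11.99 − 14.94 = -2.95; fold change = 2^2.95 = 7.727
wifZ: ΔΔCt = (27.15−16.23) − (28.56−15.97) = 10.92 − 12.59 = -1.67; fold change = 2^1.67 = 3.182
sniE: ΔΔCt = (20.16−16.23) − (20.81−15.97) = 3.93 − 4.84 = -0.91; fold change = 2^0.91 = 1.879
stlC has the largest |ΔΔCt| = 2.95.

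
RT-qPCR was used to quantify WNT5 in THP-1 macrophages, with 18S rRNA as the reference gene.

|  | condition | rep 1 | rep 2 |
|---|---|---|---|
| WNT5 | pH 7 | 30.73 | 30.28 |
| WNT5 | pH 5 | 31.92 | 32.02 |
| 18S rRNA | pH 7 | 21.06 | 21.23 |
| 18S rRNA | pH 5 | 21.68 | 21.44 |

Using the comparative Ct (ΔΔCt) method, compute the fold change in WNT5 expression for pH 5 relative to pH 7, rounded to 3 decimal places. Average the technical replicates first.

0.483

Mean Ct: WNT5 pH 7 30.505; WNT5 pH 5 31.970; 18S rRNA pH 7 21.145; 18S rRNA pH 5 21.560
ΔCt(pH 7) = 30.505 − 21.145 = 9.360
ΔCt(pH 5) = 31.970 − 21.560 = 10.410
ΔΔCt = 10.410 − 9.360 = 1.050
Fold change = 2^(−1.050) = 0.4830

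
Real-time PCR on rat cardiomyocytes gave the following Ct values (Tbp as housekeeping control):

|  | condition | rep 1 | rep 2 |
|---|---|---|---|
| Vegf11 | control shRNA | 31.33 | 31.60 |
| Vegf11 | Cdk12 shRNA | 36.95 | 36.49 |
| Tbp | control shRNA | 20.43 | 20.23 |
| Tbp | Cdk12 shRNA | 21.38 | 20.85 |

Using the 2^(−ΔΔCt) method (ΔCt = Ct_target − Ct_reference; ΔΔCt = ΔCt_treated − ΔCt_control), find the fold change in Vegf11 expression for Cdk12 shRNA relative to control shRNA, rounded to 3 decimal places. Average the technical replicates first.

0.045

Mean Ct: Vegf11 control shRNA 31.465; Vegf11 Cdk12 shRNA 36.720; Tbp control shRNA 20.330; Tbp Cdk12 shRNA 21.115
ΔCt(control shRNA) = 31.465 − 20.330 = 11.135
ΔCt(Cdk12 shRNA) = 36.720 − 21.115 = 15.605
ΔΔCt = 15.605 − 11.135 = 4.470
Fold change = 2^(−4.470) = 0.0451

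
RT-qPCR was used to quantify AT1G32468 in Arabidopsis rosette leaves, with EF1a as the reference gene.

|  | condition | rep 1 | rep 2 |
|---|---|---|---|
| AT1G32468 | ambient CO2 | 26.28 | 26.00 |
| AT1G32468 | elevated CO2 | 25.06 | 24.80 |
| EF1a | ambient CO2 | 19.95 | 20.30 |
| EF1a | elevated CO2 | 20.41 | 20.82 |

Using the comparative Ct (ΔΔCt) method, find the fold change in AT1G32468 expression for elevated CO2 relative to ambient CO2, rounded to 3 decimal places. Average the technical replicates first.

Mean Ct: AT1G32468 ambient CO2 26.140; AT1G32468 elevated CO2 24.930; EF1a ambient CO2 20.125; EF1a elevated CO2 20.615
ΔCt(ambient CO2) = 26.140 − 20.125 = 6.015
ΔCt(elevated CO2) = 24.930 − 20.615 = 4.315
ΔΔCt = 4.315 − 6.015 = -1.700
Fold change = 2^(−(-1.700)) = 2^1.700 = 3.2490

3.249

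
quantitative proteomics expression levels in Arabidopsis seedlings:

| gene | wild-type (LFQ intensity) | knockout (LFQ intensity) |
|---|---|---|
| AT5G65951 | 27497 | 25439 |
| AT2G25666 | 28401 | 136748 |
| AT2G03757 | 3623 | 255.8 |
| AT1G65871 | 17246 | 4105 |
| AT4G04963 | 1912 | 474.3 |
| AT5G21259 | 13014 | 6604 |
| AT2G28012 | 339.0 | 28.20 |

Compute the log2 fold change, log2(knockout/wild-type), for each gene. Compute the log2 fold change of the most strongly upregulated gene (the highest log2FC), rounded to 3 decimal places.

2.268

log2(25439/27497) = -0.112  (AT5G65951)
log2(136748/28401) = 2.268  (AT2G25666)
log2(255.8/3623) = -3.824  (AT2G03757)
log2(4105/17246) = -2.071  (AT1G65871)
log2(474.3/1912) = -2.011  (AT4G04963)
log2(6604/13014) = -0.979  (AT5G21259)
log2(28.20/339.0) = -3.588  (AT2G28012)
AT2G25666 is most strongly upregulated.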